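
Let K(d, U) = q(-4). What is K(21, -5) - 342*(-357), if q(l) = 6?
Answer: 122100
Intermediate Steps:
K(d, U) = 6
K(21, -5) - 342*(-357) = 6 - 342*(-357) = 6 + 122094 = 122100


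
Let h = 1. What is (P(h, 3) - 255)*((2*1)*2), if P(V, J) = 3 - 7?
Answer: -1036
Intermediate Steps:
P(V, J) = -4
(P(h, 3) - 255)*((2*1)*2) = (-4 - 255)*((2*1)*2) = -518*2 = -259*4 = -1036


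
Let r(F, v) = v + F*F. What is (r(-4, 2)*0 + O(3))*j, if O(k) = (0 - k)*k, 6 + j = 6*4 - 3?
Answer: -135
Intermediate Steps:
j = 15 (j = -6 + (6*4 - 3) = -6 + (24 - 3) = -6 + 21 = 15)
O(k) = -k² (O(k) = (-k)*k = -k²)
r(F, v) = v + F²
(r(-4, 2)*0 + O(3))*j = ((2 + (-4)²)*0 - 1*3²)*15 = ((2 + 16)*0 - 1*9)*15 = (18*0 - 9)*15 = (0 - 9)*15 = -9*15 = -135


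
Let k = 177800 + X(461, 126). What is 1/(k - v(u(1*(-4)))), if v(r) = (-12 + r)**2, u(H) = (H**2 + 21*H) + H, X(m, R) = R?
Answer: 1/170870 ≈ 5.8524e-6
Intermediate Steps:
u(H) = H**2 + 22*H
k = 177926 (k = 177800 + 126 = 177926)
1/(k - v(u(1*(-4)))) = 1/(177926 - (-12 + (1*(-4))*(22 + 1*(-4)))**2) = 1/(177926 - (-12 - 4*(22 - 4))**2) = 1/(177926 - (-12 - 4*18)**2) = 1/(177926 - (-12 - 72)**2) = 1/(177926 - 1*(-84)**2) = 1/(177926 - 1*7056) = 1/(177926 - 7056) = 1/170870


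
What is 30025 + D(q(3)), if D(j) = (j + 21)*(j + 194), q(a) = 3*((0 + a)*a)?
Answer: 40633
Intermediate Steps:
q(a) = 3*a**2 (q(a) = 3*(a*a) = 3*a**2)
D(j) = (21 + j)*(194 + j)
30025 + D(q(3)) = 30025 + (4074 + (3*3**2)**2 + 215*(3*3**2)) = 30025 + (4074 + (3*9)**2 + 215*(3*9)) = 30025 + (4074 + 27**2 + 215*27) = 30025 + (4074 + 729 + 5805) = 30025 + 10608 = 40633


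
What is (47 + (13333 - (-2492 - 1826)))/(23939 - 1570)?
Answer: 17698/22369 ≈ 0.79118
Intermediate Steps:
(47 + (13333 - (-2492 - 1826)))/(23939 - 1570) = (47 + (13333 - 1*(-4318)))/22369 = (47 + (13333 + 4318))*(1/22369) = (47 + 17651)*(1/22369) = 17698*(1/22369) = 17698/22369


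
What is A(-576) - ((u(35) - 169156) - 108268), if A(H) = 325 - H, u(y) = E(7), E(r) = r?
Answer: 278318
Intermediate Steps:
u(y) = 7
A(-576) - ((u(35) - 169156) - 108268) = (325 - 1*(-576)) - ((7 - 169156) - 108268) = (325 + 576) - (-169149 - 108268) = 901 - 1*(-277417) = 901 + 277417 = 278318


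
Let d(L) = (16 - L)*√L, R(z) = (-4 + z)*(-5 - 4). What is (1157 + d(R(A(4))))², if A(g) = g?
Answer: 1338649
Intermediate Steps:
R(z) = 36 - 9*z (R(z) = (-4 + z)*(-9) = 36 - 9*z)
d(L) = √L*(16 - L)
(1157 + d(R(A(4))))² = (1157 + √(36 - 9*4)*(16 - (36 - 9*4)))² = (1157 + √(36 - 36)*(16 - (36 - 36)))² = (1157 + √0*(16 - 1*0))² = (1157 + 0*(16 + 0))² = (1157 + 0*16)² = (1157 + 0)² = 1157² = 1338649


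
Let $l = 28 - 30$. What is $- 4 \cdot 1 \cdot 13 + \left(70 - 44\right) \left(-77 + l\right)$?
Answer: $-2106$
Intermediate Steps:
$l = -2$ ($l = 28 - 30 = -2$)
$- 4 \cdot 1 \cdot 13 + \left(70 - 44\right) \left(-77 + l\right) = - 4 \cdot 1 \cdot 13 + \left(70 - 44\right) \left(-77 - 2\right) = \left(-4\right) 13 + 26 \left(-79\right) = -52 - 2054 = -2106$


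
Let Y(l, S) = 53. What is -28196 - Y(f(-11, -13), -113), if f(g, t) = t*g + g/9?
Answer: -28249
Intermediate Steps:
f(g, t) = g/9 + g*t (f(g, t) = g*t + g*(1/9) = g*t + g/9 = g/9 + g*t)
-28196 - Y(f(-11, -13), -113) = -28196 - 1*53 = -28196 - 53 = -28249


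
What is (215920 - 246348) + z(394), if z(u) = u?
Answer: -30034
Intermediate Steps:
(215920 - 246348) + z(394) = (215920 - 246348) + 394 = -30428 + 394 = -30034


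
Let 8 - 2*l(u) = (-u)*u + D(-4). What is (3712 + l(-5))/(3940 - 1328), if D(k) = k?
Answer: 7461/5224 ≈ 1.4282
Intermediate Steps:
l(u) = 6 + u**2/2 (l(u) = 4 - ((-u)*u - 4)/2 = 4 - (-u**2 - 4)/2 = 4 - (-4 - u**2)/2 = 4 + (2 + u**2/2) = 6 + u**2/2)
(3712 + l(-5))/(3940 - 1328) = (3712 + (6 + (1/2)*(-5)**2))/(3940 - 1328) = (3712 + (6 + (1/2)*25))/2612 = (3712 + (6 + 25/2))*(1/2612) = (3712 + 37/2)*(1/2612) = (7461/2)*(1/2612) = 7461/5224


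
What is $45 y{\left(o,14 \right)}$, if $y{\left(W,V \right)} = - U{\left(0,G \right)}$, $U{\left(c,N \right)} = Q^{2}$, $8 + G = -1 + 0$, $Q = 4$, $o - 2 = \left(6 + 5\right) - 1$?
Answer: $-720$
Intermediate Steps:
$o = 12$ ($o = 2 + \left(\left(6 + 5\right) - 1\right) = 2 + \left(11 - 1\right) = 2 + 10 = 12$)
$G = -9$ ($G = -8 + \left(-1 + 0\right) = -8 - 1 = -9$)
$U{\left(c,N \right)} = 16$ ($U{\left(c,N \right)} = 4^{2} = 16$)
$y{\left(W,V \right)} = -16$ ($y{\left(W,V \right)} = \left(-1\right) 16 = -16$)
$45 y{\left(o,14 \right)} = 45 \left(-16\right) = -720$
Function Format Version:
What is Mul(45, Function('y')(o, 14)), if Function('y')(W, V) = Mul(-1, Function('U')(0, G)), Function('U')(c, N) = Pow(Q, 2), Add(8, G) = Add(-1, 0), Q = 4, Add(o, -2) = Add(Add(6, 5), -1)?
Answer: -720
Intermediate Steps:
o = 12 (o = Add(2, Add(Add(6, 5), -1)) = Add(2, Add(11, -1)) = Add(2, 10) = 12)
G = -9 (G = Add(-8, Add(-1, 0)) = Add(-8, -1) = -9)
Function('U')(c, N) = 16 (Function('U')(c, N) = Pow(4, 2) = 16)
Function('y')(W, V) = -16 (Function('y')(W, V) = Mul(-1, 16) = -16)
Mul(45, Function('y')(o, 14)) = Mul(45, -16) = -720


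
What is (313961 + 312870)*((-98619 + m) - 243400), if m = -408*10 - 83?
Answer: -216997609242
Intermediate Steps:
m = -4163 (m = -24*170 - 83 = -4080 - 83 = -4163)
(313961 + 312870)*((-98619 + m) - 243400) = (313961 + 312870)*((-98619 - 4163) - 243400) = 626831*(-102782 - 243400) = 626831*(-346182) = -216997609242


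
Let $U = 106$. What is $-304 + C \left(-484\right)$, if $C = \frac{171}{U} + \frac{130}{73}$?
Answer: $- \frac{7531822}{3869} \approx -1946.7$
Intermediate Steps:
$C = \frac{26263}{7738}$ ($C = \frac{171}{106} + \frac{130}{73} = \frac{26263}{7738} \approx 3.394$)
$-304 + C \left(-484\right) = -304 + \frac{26263}{7738} \left(-484\right) = -304 - \frac{6355646}{3869} = - \frac{7531822}{3869}$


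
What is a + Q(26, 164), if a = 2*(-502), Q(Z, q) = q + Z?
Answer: -814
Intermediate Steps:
Q(Z, q) = Z + q
a = -1004
a + Q(26, 164) = -1004 + (26 + 164) = -1004 + 190 = -814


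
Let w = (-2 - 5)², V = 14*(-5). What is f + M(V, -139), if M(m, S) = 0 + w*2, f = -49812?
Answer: -49714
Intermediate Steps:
V = -70
w = 49 (w = (-7)² = 49)
M(m, S) = 98 (M(m, S) = 0 + 49*2 = 0 + 98 = 98)
f + M(V, -139) = -49812 + 98 = -49714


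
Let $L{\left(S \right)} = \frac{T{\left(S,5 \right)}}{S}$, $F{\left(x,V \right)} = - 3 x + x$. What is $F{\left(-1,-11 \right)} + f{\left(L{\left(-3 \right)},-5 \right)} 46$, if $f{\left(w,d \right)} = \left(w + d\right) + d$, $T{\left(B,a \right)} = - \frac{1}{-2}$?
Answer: $- \frac{1397}{3} \approx -465.67$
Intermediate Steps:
$T{\left(B,a \right)} = \frac{1}{2}$ ($T{\left(B,a \right)} = \left(-1\right) \left(- \frac{1}{2}\right) = \frac{1}{2}$)
$F{\left(x,V \right)} = - 2 x$
$L{\left(S \right)} = \frac{1}{2 S}$
$f{\left(w,d \right)} = w + 2 d$ ($f{\left(w,d \right)} = \left(d + w\right) + d = w + 2 d$)
$F{\left(-1,-11 \right)} + f{\left(L{\left(-3 \right)},-5 \right)} 46 = \left(-2\right) \left(-1\right) + \left(\frac{1}{2 \left(-3\right)} + 2 \left(-5\right)\right) 46 = 2 + \left(\frac{1}{2} \left(- \frac{1}{3}\right) - 10\right) 46 = 2 + \left(- \frac{1}{6} - 10\right) 46 = 2 - \frac{1403}{3} = - \frac{1397}{3}$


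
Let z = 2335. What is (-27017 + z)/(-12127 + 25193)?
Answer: -12341/6533 ≈ -1.8890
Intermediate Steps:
(-27017 + z)/(-12127 + 25193) = (-27017 + 2335)/(-12127 + 25193) = -24682/13066 = -24682*1/13066 = -12341/6533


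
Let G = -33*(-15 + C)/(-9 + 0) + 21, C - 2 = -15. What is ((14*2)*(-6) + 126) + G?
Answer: -371/3 ≈ -123.67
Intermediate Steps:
C = -13 (C = 2 - 15 = -13)
G = -245/3 (G = -33*(-15 - 13)/(-9 + 0) + 21 = -(-924)/(-9) + 21 = -(-924)*(-1)/9 + 21 = -33*28/9 + 21 = -308/3 + 21 = -245/3 ≈ -81.667)
((14*2)*(-6) + 126) + G = ((14*2)*(-6) + 126) - 245/3 = (28*(-6) + 126) - 245/3 = (-168 + 126) - 245/3 = -42 - 245/3 = -371/3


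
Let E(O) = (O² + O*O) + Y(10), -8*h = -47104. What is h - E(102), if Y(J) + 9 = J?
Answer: -14921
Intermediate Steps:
h = 5888 (h = -⅛*(-47104) = 5888)
Y(J) = -9 + J
E(O) = 1 + 2*O² (E(O) = (O² + O*O) + (-9 + 10) = (O² + O²) + 1 = 2*O² + 1 = 1 + 2*O²)
h - E(102) = 5888 - (1 + 2*102²) = 5888 - (1 + 2*10404) = 5888 - (1 + 20808) = 5888 - 1*20809 = 5888 - 20809 = -14921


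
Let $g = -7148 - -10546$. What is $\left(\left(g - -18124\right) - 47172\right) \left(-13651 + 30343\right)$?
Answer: $-428149800$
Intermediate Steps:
$g = 3398$ ($g = -7148 + 10546 = 3398$)
$\left(\left(g - -18124\right) - 47172\right) \left(-13651 + 30343\right) = \left(\left(3398 - -18124\right) - 47172\right) \left(-13651 + 30343\right) = \left(\left(3398 + 18124\right) - 47172\right) 16692 = \left(21522 - 47172\right) 16692 = \left(-25650\right) 16692 = -428149800$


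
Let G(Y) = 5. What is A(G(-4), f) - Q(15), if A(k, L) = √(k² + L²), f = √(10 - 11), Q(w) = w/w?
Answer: -1 + 2*√6 ≈ 3.8990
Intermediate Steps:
Q(w) = 1
f = I (f = √(-1) = I ≈ 1.0*I)
A(k, L) = √(L² + k²)
A(G(-4), f) - Q(15) = √(I² + 5²) - 1*1 = √(-1 + 25) - 1 = √24 - 1 = 2*√6 - 1 = -1 + 2*√6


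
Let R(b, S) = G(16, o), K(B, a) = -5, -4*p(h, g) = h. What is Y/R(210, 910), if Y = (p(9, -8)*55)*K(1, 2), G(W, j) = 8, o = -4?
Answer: 2475/32 ≈ 77.344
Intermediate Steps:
p(h, g) = -h/4
R(b, S) = 8
Y = 2475/4 (Y = (-1/4*9*55)*(-5) = -9/4*55*(-5) = -495/4*(-5) = 2475/4 ≈ 618.75)
Y/R(210, 910) = (2475/4)/8 = (2475/4)*(1/8) = 2475/32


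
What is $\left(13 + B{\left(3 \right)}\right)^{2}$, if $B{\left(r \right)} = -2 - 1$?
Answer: $100$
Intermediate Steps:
$B{\left(r \right)} = -3$
$\left(13 + B{\left(3 \right)}\right)^{2} = \left(13 - 3\right)^{2} = 10^{2} = 100$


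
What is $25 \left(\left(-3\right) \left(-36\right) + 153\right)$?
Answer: $6525$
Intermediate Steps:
$25 \left(\left(-3\right) \left(-36\right) + 153\right) = 25 \left(108 + 153\right) = 25 \cdot 261 = 6525$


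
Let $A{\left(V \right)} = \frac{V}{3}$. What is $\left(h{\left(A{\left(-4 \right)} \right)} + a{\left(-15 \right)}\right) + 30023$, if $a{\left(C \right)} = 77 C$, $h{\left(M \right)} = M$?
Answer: $\frac{86600}{3} \approx 28867.0$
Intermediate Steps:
$A{\left(V \right)} = \frac{V}{3}$ ($A{\left(V \right)} = V \frac{1}{3} = \frac{V}{3}$)
$\left(h{\left(A{\left(-4 \right)} \right)} + a{\left(-15 \right)}\right) + 30023 = \left(\frac{1}{3} \left(-4\right) + 77 \left(-15\right)\right) + 30023 = \left(- \frac{4}{3} - 1155\right) + 30023 = - \frac{3469}{3} + 30023 = \frac{86600}{3}$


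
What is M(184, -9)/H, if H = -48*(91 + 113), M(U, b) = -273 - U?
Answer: 457/9792 ≈ 0.046671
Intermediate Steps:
H = -9792 (H = -48*204 = -9792)
M(184, -9)/H = (-273 - 1*184)/(-9792) = (-273 - 184)*(-1/9792) = -457*(-1/9792) = 457/9792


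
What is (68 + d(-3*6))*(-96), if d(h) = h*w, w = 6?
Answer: 3840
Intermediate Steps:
d(h) = 6*h (d(h) = h*6 = 6*h)
(68 + d(-3*6))*(-96) = (68 + 6*(-3*6))*(-96) = (68 + 6*(-18))*(-96) = (68 - 108)*(-96) = -40*(-96) = 3840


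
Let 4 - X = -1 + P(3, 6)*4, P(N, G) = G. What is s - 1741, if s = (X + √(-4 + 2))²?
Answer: -1741 + (19 - I*√2)² ≈ -1382.0 - 53.74*I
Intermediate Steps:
X = -19 (X = 4 - (-1 + 6*4) = 4 - (-1 + 24) = 4 - 1*23 = 4 - 23 = -19)
s = (-19 + I*√2)² (s = (-19 + √(-4 + 2))² = (-19 + √(-2))² = (-19 + I*√2)² ≈ 359.0 - 53.74*I)
s - 1741 = (19 - I*√2)² - 1741 = -1741 + (19 - I*√2)²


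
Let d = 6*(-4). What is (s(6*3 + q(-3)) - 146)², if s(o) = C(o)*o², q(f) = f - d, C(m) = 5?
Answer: 55636681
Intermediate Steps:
d = -24
q(f) = 24 + f (q(f) = f - 1*(-24) = f + 24 = 24 + f)
s(o) = 5*o²
(s(6*3 + q(-3)) - 146)² = (5*(6*3 + (24 - 3))² - 146)² = (5*(18 + 21)² - 146)² = (5*39² - 146)² = (5*1521 - 146)² = (7605 - 146)² = 7459² = 55636681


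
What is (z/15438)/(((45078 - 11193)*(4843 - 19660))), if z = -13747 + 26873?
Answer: -6563/3875509553355 ≈ -1.6935e-9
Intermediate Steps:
z = 13126
(z/15438)/(((45078 - 11193)*(4843 - 19660))) = (13126/15438)/(((45078 - 11193)*(4843 - 19660))) = (13126*(1/15438))/((33885*(-14817))) = (6563/7719)/(-502074045) = (6563/7719)*(-1/502074045) = -6563/3875509553355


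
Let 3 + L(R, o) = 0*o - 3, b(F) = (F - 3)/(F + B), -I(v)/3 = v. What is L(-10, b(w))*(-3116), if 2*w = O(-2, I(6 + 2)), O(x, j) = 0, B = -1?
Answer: 18696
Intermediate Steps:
I(v) = -3*v
w = 0 (w = (½)*0 = 0)
b(F) = (-3 + F)/(-1 + F) (b(F) = (F - 3)/(F - 1) = (-3 + F)/(-1 + F))
L(R, o) = -6 (L(R, o) = -3 + (0*o - 3) = -3 + (0 - 3) = -3 - 3 = -6)
L(-10, b(w))*(-3116) = -6*(-3116) = 18696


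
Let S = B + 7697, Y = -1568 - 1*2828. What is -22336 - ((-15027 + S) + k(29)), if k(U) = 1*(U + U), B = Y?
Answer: -10668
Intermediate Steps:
Y = -4396 (Y = -1568 - 2828 = -4396)
B = -4396
k(U) = 2*U (k(U) = 1*(2*U) = 2*U)
S = 3301 (S = -4396 + 7697 = 3301)
-22336 - ((-15027 + S) + k(29)) = -22336 - ((-15027 + 3301) + 2*29) = -22336 - (-11726 + 58) = -22336 - 1*(-11668) = -22336 + 11668 = -10668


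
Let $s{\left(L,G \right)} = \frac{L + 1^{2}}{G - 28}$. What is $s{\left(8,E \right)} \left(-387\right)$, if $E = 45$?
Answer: $- \frac{3483}{17} \approx -204.88$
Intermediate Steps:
$s{\left(L,G \right)} = \frac{1 + L}{-28 + G}$ ($s{\left(L,G \right)} = \frac{L + 1}{-28 + G} = \frac{1 + L}{-28 + G}$)
$s{\left(8,E \right)} \left(-387\right) = \frac{1 + 8}{-28 + 45} \left(-387\right) = \frac{1}{17} \cdot 9 \left(-387\right) = \frac{9}{17} \left(-387\right) = - \frac{3483}{17}$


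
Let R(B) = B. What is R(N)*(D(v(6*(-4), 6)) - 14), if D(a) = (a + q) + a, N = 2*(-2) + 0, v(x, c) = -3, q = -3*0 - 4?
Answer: 96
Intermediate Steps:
q = -4 (q = 0 - 4 = -4)
N = -4 (N = -4 + 0 = -4)
D(a) = -4 + 2*a (D(a) = (a - 4) + a = (-4 + a) + a = -4 + 2*a)
R(N)*(D(v(6*(-4), 6)) - 14) = -4*((-4 + 2*(-3)) - 14) = -4*((-4 - 6) - 14) = -4*(-10 - 14) = -4*(-24) = 96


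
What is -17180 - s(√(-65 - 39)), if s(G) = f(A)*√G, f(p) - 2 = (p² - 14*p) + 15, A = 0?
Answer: -17180 - 17*(-104)^(¼) ≈ -17218.0 - 38.388*I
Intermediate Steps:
f(p) = 17 + p² - 14*p (f(p) = 2 + ((p² - 14*p) + 15) = 2 + (15 + p² - 14*p) = 17 + p² - 14*p)
s(G) = 17*√G (s(G) = (17 + 0² - 14*0)*√G = (17 + 0 + 0)*√G = 17*√G)
-17180 - s(√(-65 - 39)) = -17180 - 17*√(√(-65 - 39)) = -17180 - 17*√(√(-104)) = -17180 - 17*√(2*I*√26) = -17180 - 17*2^(¾)*13^(¼)*√I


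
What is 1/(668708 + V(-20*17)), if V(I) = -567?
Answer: 1/668141 ≈ 1.4967e-6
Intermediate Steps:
1/(668708 + V(-20*17)) = 1/(668708 - 567) = 1/668141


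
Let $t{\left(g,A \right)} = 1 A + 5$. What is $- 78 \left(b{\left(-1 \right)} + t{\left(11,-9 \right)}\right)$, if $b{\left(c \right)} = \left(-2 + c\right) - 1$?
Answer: $624$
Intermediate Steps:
$t{\left(g,A \right)} = 5 + A$ ($t{\left(g,A \right)} = A + 5 = 5 + A$)
$b{\left(c \right)} = -3 + c$
$- 78 \left(b{\left(-1 \right)} + t{\left(11,-9 \right)}\right) = - 78 \left(\left(-3 - 1\right) + \left(5 - 9\right)\right) = - 78 \left(-4 - 4\right) = \left(-78\right) \left(-8\right) = 624$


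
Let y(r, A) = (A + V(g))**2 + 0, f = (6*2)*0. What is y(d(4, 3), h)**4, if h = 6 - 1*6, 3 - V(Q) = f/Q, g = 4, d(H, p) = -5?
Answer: 6561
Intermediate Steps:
f = 0 (f = 12*0 = 0)
V(Q) = 3 (V(Q) = 3 - 0/Q = 3 - 1*0 = 3 + 0 = 3)
h = 0 (h = 6 - 6 = 0)
y(r, A) = (3 + A)**2 (y(r, A) = (A + 3)**2 + 0 = (3 + A)**2 + 0 = (3 + A)**2)
y(d(4, 3), h)**4 = ((3 + 0)**2)**4 = (3**2)**4 = 9**4 = 6561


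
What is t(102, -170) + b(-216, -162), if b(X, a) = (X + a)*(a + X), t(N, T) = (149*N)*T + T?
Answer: -2440946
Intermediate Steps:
t(N, T) = T + 149*N*T (t(N, T) = 149*N*T + T = T + 149*N*T)
b(X, a) = (X + a)**2 (b(X, a) = (X + a)*(X + a) = (X + a)**2)
t(102, -170) + b(-216, -162) = -170*(1 + 149*102) + (-216 - 162)**2 = -170*(1 + 15198) + (-378)**2 = -170*15199 + 142884 = -2583830 + 142884 = -2440946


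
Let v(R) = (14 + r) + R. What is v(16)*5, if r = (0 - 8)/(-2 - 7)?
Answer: 1390/9 ≈ 154.44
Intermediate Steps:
r = 8/9 (r = -8/(-9) = -8*(-1/9) = 8/9 ≈ 0.88889)
v(R) = 134/9 + R (v(R) = (14 + 8/9) + R = 134/9 + R)
v(16)*5 = (134/9 + 16)*5 = (278/9)*5 = 1390/9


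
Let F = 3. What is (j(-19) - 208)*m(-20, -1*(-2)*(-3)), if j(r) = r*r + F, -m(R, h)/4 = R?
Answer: 12480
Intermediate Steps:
m(R, h) = -4*R
j(r) = 3 + r² (j(r) = r*r + 3 = r² + 3 = 3 + r²)
(j(-19) - 208)*m(-20, -1*(-2)*(-3)) = ((3 + (-19)²) - 208)*(-4*(-20)) = ((3 + 361) - 208)*80 = (364 - 208)*80 = 156*80 = 12480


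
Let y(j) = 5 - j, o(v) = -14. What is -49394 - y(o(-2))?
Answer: -49413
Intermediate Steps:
-49394 - y(o(-2)) = -49394 - (5 - 1*(-14)) = -49394 - (5 + 14) = -49394 - 1*19 = -49394 - 19 = -49413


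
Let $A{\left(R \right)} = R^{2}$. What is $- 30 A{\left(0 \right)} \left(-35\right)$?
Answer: $0$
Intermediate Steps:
$- 30 A{\left(0 \right)} \left(-35\right) = - 30 \cdot 0^{2} \left(-35\right) = \left(-30\right) 0 \left(-35\right) = 0 \left(-35\right) = 0$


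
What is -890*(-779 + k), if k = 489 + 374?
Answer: -74760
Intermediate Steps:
k = 863
-890*(-779 + k) = -890*(-779 + 863) = -890*84 = -74760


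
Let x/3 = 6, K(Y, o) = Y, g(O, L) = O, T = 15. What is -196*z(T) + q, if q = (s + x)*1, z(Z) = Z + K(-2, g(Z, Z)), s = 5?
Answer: -2525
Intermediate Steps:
x = 18 (x = 3*6 = 18)
z(Z) = -2 + Z (z(Z) = Z - 2 = -2 + Z)
q = 23 (q = (5 + 18)*1 = 23*1 = 23)
-196*z(T) + q = -196*(-2 + 15) + 23 = -196*13 + 23 = -2548 + 23 = -2525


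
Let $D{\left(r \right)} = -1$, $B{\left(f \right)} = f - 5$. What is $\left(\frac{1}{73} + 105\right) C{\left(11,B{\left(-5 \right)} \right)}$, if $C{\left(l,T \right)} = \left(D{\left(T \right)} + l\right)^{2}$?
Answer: $\frac{766600}{73} \approx 10501.0$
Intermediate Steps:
$B{\left(f \right)} = -5 + f$
$C{\left(l,T \right)} = \left(-1 + l\right)^{2}$
$\left(\frac{1}{73} + 105\right) C{\left(11,B{\left(-5 \right)} \right)} = \left(\frac{1}{73} + 105\right) \left(-1 + 11\right)^{2} = \left(\frac{1}{73} + 105\right) 10^{2} = \frac{7666}{73} \cdot 100 = \frac{766600}{73}$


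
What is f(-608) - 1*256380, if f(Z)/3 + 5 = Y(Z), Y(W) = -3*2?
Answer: -256413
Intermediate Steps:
Y(W) = -6
f(Z) = -33 (f(Z) = -15 + 3*(-6) = -15 - 18 = -33)
f(-608) - 1*256380 = -33 - 1*256380 = -33 - 256380 = -256413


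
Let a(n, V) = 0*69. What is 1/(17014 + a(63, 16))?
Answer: 1/17014 ≈ 5.8775e-5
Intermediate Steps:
a(n, V) = 0
1/(17014 + a(63, 16)) = 1/(17014 + 0) = 1/17014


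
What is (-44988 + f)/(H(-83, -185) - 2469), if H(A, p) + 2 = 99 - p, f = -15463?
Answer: 60451/2187 ≈ 27.641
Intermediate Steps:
H(A, p) = 97 - p (H(A, p) = -2 + (99 - p) = 97 - p)
(-44988 + f)/(H(-83, -185) - 2469) = (-44988 - 15463)/((97 - 1*(-185)) - 2469) = -60451/((97 + 185) - 2469) = -60451/(282 - 2469) = -60451/(-2187) = -60451*(-1/2187) = 60451/2187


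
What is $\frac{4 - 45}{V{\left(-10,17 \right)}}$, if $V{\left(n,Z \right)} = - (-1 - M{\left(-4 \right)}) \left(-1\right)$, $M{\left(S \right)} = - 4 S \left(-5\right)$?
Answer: $- \frac{41}{79} \approx -0.51899$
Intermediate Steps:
$M{\left(S \right)} = 20 S$
$V{\left(n,Z \right)} = 79$ ($V{\left(n,Z \right)} = - (-1 - 20 \left(-4\right)) \left(-1\right) = - (-1 - -80) \left(-1\right) = - (-1 + 80) \left(-1\right) = \left(-1\right) 79 \left(-1\right) = \left(-79\right) \left(-1\right) = 79$)
$\frac{4 - 45}{V{\left(-10,17 \right)}} = \frac{4 - 45}{79} = \left(4 - 45\right) \frac{1}{79} = \left(-41\right) \frac{1}{79} = - \frac{41}{79}$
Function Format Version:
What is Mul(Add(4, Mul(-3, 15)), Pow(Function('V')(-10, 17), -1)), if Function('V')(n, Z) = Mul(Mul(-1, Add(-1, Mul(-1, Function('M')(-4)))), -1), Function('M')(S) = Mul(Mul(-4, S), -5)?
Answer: Rational(-41, 79) ≈ -0.51899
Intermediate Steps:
Function('M')(S) = Mul(20, S)
Function('V')(n, Z) = 79 (Function('V')(n, Z) = Mul(Mul(-1, Add(-1, Mul(-1, Mul(20, -4)))), -1) = Mul(Mul(-1, Add(-1, Mul(-1, -80))), -1) = Mul(Mul(-1, Add(-1, 80)), -1) = Mul(Mul(-1, 79), -1) = Mul(-79, -1) = 79)
Mul(Add(4, Mul(-3, 15)), Pow(Function('V')(-10, 17), -1)) = Mul(Add(4, Mul(-3, 15)), Pow(79, -1)) = Mul(Add(4, -45), Rational(1, 79)) = Mul(-41, Rational(1, 79)) = Rational(-41, 79)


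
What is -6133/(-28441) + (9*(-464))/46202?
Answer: 82293625/657015541 ≈ 0.12525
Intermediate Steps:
-6133/(-28441) + (9*(-464))/46202 = -6133*(-1/28441) - 4176*1/46202 = 6133/28441 - 2088/23101 = 82293625/657015541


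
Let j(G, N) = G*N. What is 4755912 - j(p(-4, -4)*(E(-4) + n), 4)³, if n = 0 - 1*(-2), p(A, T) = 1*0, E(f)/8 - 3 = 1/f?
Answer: 4755912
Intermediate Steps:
E(f) = 24 + 8/f
p(A, T) = 0
n = 2 (n = 0 + 2 = 2)
4755912 - j(p(-4, -4)*(E(-4) + n), 4)³ = 4755912 - ((0*((24 + 8/(-4)) + 2))*4)³ = 4755912 - ((0*((24 + 8*(-¼)) + 2))*4)³ = 4755912 - ((0*((24 - 2) + 2))*4)³ = 4755912 - ((0*(22 + 2))*4)³ = 4755912 - ((0*24)*4)³ = 4755912 - (0*4)³ = 4755912 - 1*0³ = 4755912 - 1*0 = 4755912 + 0 = 4755912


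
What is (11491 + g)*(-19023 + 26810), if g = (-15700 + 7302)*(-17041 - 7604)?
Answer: 1611754825187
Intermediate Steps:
g = 206968710 (g = -8398*(-24645) = 206968710)
(11491 + g)*(-19023 + 26810) = (11491 + 206968710)*(-19023 + 26810) = 206980201*7787 = 1611754825187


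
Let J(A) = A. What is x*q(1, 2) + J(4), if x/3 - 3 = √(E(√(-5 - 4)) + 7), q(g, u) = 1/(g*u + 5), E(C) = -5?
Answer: 37/7 + 3*√2/7 ≈ 5.8918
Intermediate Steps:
q(g, u) = 1/(5 + g*u)
x = 9 + 3*√2 (x = 9 + 3*√(-5 + 7) = 9 + 3*√2 ≈ 13.243)
x*q(1, 2) + J(4) = (9 + 3*√2)/(5 + 1*2) + 4 = (9 + 3*√2)/(5 + 2) + 4 = (9 + 3*√2)/7 + 4 = (9 + 3*√2)*(⅐) + 4 = (9/7 + 3*√2/7) + 4 = 37/7 + 3*√2/7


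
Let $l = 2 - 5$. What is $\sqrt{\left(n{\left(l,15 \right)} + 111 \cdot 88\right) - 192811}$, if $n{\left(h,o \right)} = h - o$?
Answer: $i \sqrt{183061} \approx 427.86 i$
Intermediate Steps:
$l = -3$ ($l = 2 - 5 = -3$)
$\sqrt{\left(n{\left(l,15 \right)} + 111 \cdot 88\right) - 192811} = \sqrt{\left(\left(-3 - 15\right) + 111 \cdot 88\right) - 192811} = \sqrt{\left(\left(-3 - 15\right) + 9768\right) - 192811} = \sqrt{\left(-18 + 9768\right) - 192811} = \sqrt{9750 - 192811} = \sqrt{-183061} = i \sqrt{183061}$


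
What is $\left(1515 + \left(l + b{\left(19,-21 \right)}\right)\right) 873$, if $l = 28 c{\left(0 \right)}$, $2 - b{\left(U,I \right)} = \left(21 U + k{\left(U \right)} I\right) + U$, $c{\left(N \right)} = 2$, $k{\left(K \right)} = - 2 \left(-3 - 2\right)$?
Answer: $1191645$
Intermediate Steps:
$k{\left(K \right)} = 10$ ($k{\left(K \right)} = \left(-2\right) \left(-5\right) = 10$)
$b{\left(U,I \right)} = 2 - 22 U - 10 I$ ($b{\left(U,I \right)} = 2 - \left(\left(21 U + 10 I\right) + U\right) = 2 - \left(\left(10 I + 21 U\right) + U\right) = 2 - \left(10 I + 22 U\right) = 2 - 22 U - 10 I$)
$l = 56$ ($l = 28 \cdot 2 = 56$)
$\left(1515 + \left(l + b{\left(19,-21 \right)}\right)\right) 873 = \left(1515 + \left(56 - 206\right)\right) 873 = \left(1515 - 150\right) 873 = 1365 \cdot 873 = 1191645$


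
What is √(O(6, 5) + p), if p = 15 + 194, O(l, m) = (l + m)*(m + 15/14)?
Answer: 3*√6006/14 ≈ 16.607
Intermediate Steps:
O(l, m) = (15/14 + m)*(l + m) (O(l, m) = (l + m)*(m + 15*(1/14)) = (l + m)*(m + 15/14) = (l + m)*(15/14 + m) = (15/14 + m)*(l + m))
p = 209
√(O(6, 5) + p) = √((5² + (15/14)*6 + (15/14)*5 + 6*5) + 209) = √((25 + 45/7 + 75/14 + 30) + 209) = √(935/14 + 209) = √(3861/14) = 3*√6006/14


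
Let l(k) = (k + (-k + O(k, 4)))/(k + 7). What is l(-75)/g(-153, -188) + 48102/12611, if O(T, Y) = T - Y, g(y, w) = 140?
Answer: 458927309/120056720 ≈ 3.8226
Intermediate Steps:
l(k) = (-4 + k)/(7 + k) (l(k) = (k + (-k + (k - 1*4)))/(k + 7) = (k + (-k + (k - 4)))/(7 + k) = (k + (-k + (-4 + k)))/(7 + k) = (k - 4)/(7 + k) = (-4 + k)/(7 + k))
l(-75)/g(-153, -188) + 48102/12611 = ((-4 - 75)/(7 - 75))/140 + 48102/12611 = (-79/(-68))*(1/140) + 48102*(1/12611) = -1/68*(-79)*(1/140) + 48102/12611 = (79/68)*(1/140) + 48102/12611 = 79/9520 + 48102/12611 = 458927309/120056720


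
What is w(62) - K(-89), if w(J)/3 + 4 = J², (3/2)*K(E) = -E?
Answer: 34382/3 ≈ 11461.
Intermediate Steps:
K(E) = -2*E/3 (K(E) = 2*(-E)/3 = -2*E/3)
w(J) = -12 + 3*J²
w(62) - K(-89) = (-12 + 3*62²) - (-2)*(-89)/3 = (-12 + 3*3844) - 1*178/3 = (-12 + 11532) - 178/3 = 11520 - 178/3 = 34382/3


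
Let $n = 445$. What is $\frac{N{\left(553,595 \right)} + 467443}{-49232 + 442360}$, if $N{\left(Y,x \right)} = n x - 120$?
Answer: $\frac{366049}{196564} \approx 1.8622$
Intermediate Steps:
$N{\left(Y,x \right)} = -120 + 445 x$ ($N{\left(Y,x \right)} = 445 x - 120 = -120 + 445 x$)
$\frac{N{\left(553,595 \right)} + 467443}{-49232 + 442360} = \frac{\left(-120 + 445 \cdot 595\right) + 467443}{-49232 + 442360} = \frac{\left(-120 + 264775\right) + 467443}{393128} = \left(264655 + 467443\right) \frac{1}{393128} = 732098 \cdot \frac{1}{393128} = \frac{366049}{196564}$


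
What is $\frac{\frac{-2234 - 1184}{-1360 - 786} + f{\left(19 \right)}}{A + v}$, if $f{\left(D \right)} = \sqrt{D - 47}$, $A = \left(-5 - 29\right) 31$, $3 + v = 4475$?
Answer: $\frac{1}{2146} + \frac{i \sqrt{7}}{1709} \approx 0.00046598 + 0.0015481 i$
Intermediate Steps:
$v = 4472$ ($v = -3 + 4475 = 4472$)
$A = -1054$ ($A = \left(-34\right) 31 = -1054$)
$f{\left(D \right)} = \sqrt{-47 + D}$
$\frac{\frac{-2234 - 1184}{-1360 - 786} + f{\left(19 \right)}}{A + v} = \frac{\frac{-2234 - 1184}{-1360 - 786} + \sqrt{-47 + 19}}{-1054 + 4472} = \frac{- \frac{3418}{-2146} + \sqrt{-28}}{3418} = \left(\left(-3418\right) \left(- \frac{1}{2146}\right) + 2 i \sqrt{7}\right) \frac{1}{3418} = \left(\frac{1709}{1073} + 2 i \sqrt{7}\right) \frac{1}{3418} = \frac{1}{2146} + \frac{i \sqrt{7}}{1709}$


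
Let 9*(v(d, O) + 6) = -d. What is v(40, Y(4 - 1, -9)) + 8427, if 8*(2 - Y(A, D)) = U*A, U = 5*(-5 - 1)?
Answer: 75749/9 ≈ 8416.6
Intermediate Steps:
U = -30 (U = 5*(-6) = -30)
Y(A, D) = 2 + 15*A/4 (Y(A, D) = 2 - (-15)*A/4 = 2 + 15*A/4)
v(d, O) = -6 - d/9 (v(d, O) = -6 + (-d)/9 = -6 - d/9)
v(40, Y(4 - 1, -9)) + 8427 = (-6 - 1/9*40) + 8427 = (-6 - 40/9) + 8427 = -94/9 + 8427 = 75749/9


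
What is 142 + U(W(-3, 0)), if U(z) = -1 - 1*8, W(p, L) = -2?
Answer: 133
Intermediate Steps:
U(z) = -9 (U(z) = -1 - 8 = -9)
142 + U(W(-3, 0)) = 142 - 9 = 133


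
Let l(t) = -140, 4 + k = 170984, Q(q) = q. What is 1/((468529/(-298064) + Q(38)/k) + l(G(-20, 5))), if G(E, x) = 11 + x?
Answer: -12740745680/1803728835697 ≈ -0.0070636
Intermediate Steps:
k = 170980 (k = -4 + 170984 = 170980)
1/((468529/(-298064) + Q(38)/k) + l(G(-20, 5))) = 1/((468529/(-298064) + 38/170980) - 140) = 1/((468529*(-1/298064) + 38*(1/170980)) - 140) = 1/((-468529/298064 + 19/85490) - 140) = 1/(-20024440497/12740745680 - 140) = 1/(-1803728835697/12740745680) = -12740745680/1803728835697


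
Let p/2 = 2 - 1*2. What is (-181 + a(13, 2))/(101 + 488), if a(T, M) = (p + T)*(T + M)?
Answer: 14/589 ≈ 0.023769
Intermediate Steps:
p = 0 (p = 2*(2 - 1*2) = 2*(2 - 2) = 2*0 = 0)
a(T, M) = T*(M + T) (a(T, M) = (0 + T)*(T + M) = T*(M + T))
(-181 + a(13, 2))/(101 + 488) = (-181 + 13*(2 + 13))/(101 + 488) = (-181 + 13*15)/589 = (-181 + 195)*(1/589) = 14*(1/589) = 14/589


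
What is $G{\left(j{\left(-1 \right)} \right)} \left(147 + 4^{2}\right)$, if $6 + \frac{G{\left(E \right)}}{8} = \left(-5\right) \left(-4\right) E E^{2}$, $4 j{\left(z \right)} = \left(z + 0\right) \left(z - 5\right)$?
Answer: $80196$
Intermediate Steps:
$j{\left(z \right)} = \frac{z \left(-5 + z\right)}{4}$ ($j{\left(z \right)} = \frac{\left(z + 0\right) \left(z - 5\right)}{4} = \frac{z \left(-5 + z\right)}{4}$)
$G{\left(E \right)} = -48 + 160 E^{3}$ ($G{\left(E \right)} = -48 + 8 \left(-5\right) \left(-4\right) E E^{2} = -48 + 8 \cdot 20 E E^{2} = -48 + 8 \cdot 20 E^{3} = -48 + 160 E^{3}$)
$G{\left(j{\left(-1 \right)} \right)} \left(147 + 4^{2}\right) = \left(-48 + 160 \left(\frac{1}{4} \left(-1\right) \left(-5 - 1\right)\right)^{3}\right) \left(147 + 4^{2}\right) = \left(-48 + 160 \left(\frac{1}{4} \left(-1\right) \left(-6\right)\right)^{3}\right) \left(147 + 16\right) = \left(-48 + 160 \left(\frac{3}{2}\right)^{3}\right) 163 = \left(-48 + 160 \cdot \frac{27}{8}\right) 163 = \left(-48 + 540\right) 163 = 492 \cdot 163 = 80196$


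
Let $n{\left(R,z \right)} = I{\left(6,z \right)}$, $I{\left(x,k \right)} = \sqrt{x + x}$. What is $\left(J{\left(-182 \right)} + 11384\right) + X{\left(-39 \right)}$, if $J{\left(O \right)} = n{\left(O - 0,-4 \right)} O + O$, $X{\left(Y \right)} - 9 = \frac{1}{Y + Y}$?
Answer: $\frac{874457}{78} - 364 \sqrt{3} \approx 10581.0$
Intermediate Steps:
$I{\left(x,k \right)} = \sqrt{2} \sqrt{x}$ ($I{\left(x,k \right)} = \sqrt{2 x} = \sqrt{2} \sqrt{x}$)
$n{\left(R,z \right)} = 2 \sqrt{3}$ ($n{\left(R,z \right)} = \sqrt{2} \sqrt{6} = 2 \sqrt{3}$)
$X{\left(Y \right)} = 9 + \frac{1}{2 Y}$ ($X{\left(Y \right)} = 9 + \frac{1}{Y + Y} = 9 + \frac{1}{2 Y}$)
$J{\left(O \right)} = O + 2 O \sqrt{3}$ ($J{\left(O \right)} = 2 \sqrt{3} O + O = 2 O \sqrt{3} + O = O + 2 O \sqrt{3}$)
$\left(J{\left(-182 \right)} + 11384\right) + X{\left(-39 \right)} = \left(- 182 \left(1 + 2 \sqrt{3}\right) + 11384\right) + \left(9 + \frac{1}{2 \left(-39\right)}\right) = \left(\left(-182 - 364 \sqrt{3}\right) + 11384\right) + \left(9 + \frac{1}{2} \left(- \frac{1}{39}\right)\right) = \left(11202 - 364 \sqrt{3}\right) + \left(9 - \frac{1}{78}\right) = \left(11202 - 364 \sqrt{3}\right) + \frac{701}{78} = \frac{874457}{78} - 364 \sqrt{3}$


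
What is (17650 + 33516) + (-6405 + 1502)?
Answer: 46263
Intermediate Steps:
(17650 + 33516) + (-6405 + 1502) = 51166 - 4903 = 46263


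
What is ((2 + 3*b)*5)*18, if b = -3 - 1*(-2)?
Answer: -90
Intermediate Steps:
b = -1 (b = -3 + 2 = -1)
((2 + 3*b)*5)*18 = ((2 + 3*(-1))*5)*18 = ((2 - 3)*5)*18 = -1*5*18 = -5*18 = -90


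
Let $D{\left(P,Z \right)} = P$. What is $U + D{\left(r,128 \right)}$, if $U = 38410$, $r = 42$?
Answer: $38452$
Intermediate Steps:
$U + D{\left(r,128 \right)} = 38410 + 42 = 38452$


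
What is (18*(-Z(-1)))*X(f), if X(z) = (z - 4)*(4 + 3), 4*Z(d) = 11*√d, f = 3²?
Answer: -3465*I/2 ≈ -1732.5*I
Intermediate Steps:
f = 9
Z(d) = 11*√d/4 (Z(d) = (11*√d)/4 = 11*√d/4)
X(z) = -28 + 7*z (X(z) = (-4 + z)*7 = -28 + 7*z)
(18*(-Z(-1)))*X(f) = (18*(-11*√(-1)/4))*(-28 + 7*9) = (18*(-11*I/4))*(-28 + 63) = (18*(-11*I/4))*35 = -99*I/2*35 = -3465*I/2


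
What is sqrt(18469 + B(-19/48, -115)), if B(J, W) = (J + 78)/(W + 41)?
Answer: sqrt(14562792186)/888 ≈ 135.90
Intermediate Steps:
B(J, W) = (78 + J)/(41 + W)
sqrt(18469 + B(-19/48, -115)) = sqrt(18469 + (78 - 19/48)/(41 - 115)) = sqrt(18469 + (78 - 19*1/48)/(-74)) = sqrt(18469 - (78 - 19/48)/74) = sqrt(18469 - 1/74*3725/48) = sqrt(18469 - 3725/3552) = sqrt(65598163/3552) = sqrt(14562792186)/888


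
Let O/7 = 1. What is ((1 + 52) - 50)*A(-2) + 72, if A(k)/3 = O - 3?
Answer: 108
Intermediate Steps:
O = 7 (O = 7*1 = 7)
A(k) = 12 (A(k) = 3*(7 - 3) = 3*4 = 12)
((1 + 52) - 50)*A(-2) + 72 = ((1 + 52) - 50)*12 + 72 = (53 - 50)*12 + 72 = 3*12 + 72 = 36 + 72 = 108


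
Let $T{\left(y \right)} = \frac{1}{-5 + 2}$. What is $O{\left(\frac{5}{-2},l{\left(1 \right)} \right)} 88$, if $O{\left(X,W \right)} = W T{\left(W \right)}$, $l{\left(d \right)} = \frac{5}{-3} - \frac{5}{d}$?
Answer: $\frac{1760}{9} \approx 195.56$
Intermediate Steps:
$T{\left(y \right)} = - \frac{1}{3}$ ($T{\left(y \right)} = \frac{1}{-3} = - \frac{1}{3}$)
$l{\left(d \right)} = - \frac{5}{3} - \frac{5}{d}$ ($l{\left(d \right)} = 5 \left(- \frac{1}{3}\right) - \frac{5}{d} = - \frac{5}{3} - \frac{5}{d}$)
$O{\left(X,W \right)} = - \frac{W}{3}$ ($O{\left(X,W \right)} = W \left(- \frac{1}{3}\right) = - \frac{W}{3}$)
$O{\left(\frac{5}{-2},l{\left(1 \right)} \right)} 88 = - \frac{- \frac{5}{3} - \frac{5}{1}}{3} \cdot 88 = - \frac{- \frac{5}{3} - 5}{3} \cdot 88 = \left(- \frac{1}{3}\right) \left(- \frac{20}{3}\right) 88 = \frac{20}{9} \cdot 88 = \frac{1760}{9}$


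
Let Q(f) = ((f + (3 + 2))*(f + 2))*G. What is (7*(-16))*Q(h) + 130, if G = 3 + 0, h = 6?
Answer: -29438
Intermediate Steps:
G = 3
Q(f) = 3*(2 + f)*(5 + f) (Q(f) = ((f + (3 + 2))*(f + 2))*3 = ((f + 5)*(2 + f))*3 = ((5 + f)*(2 + f))*3 = ((2 + f)*(5 + f))*3 = 3*(2 + f)*(5 + f))
(7*(-16))*Q(h) + 130 = (7*(-16))*(30 + 3*6**2 + 21*6) + 130 = -112*(30 + 3*36 + 126) + 130 = -112*(30 + 108 + 126) + 130 = -112*264 + 130 = -29568 + 130 = -29438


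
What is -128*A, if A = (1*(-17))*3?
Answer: 6528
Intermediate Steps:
A = -51 (A = -17*3 = -51)
-128*A = -128*(-51) = 6528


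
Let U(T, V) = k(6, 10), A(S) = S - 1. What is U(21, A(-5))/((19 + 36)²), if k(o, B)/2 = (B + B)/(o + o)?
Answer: 2/1815 ≈ 0.0011019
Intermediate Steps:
A(S) = -1 + S
k(o, B) = 2*B/o (k(o, B) = 2*((B + B)/(o + o)) = 2*((2*B)/((2*o))) = 2*((2*B)*(1/(2*o))) = 2*(B/o) = 2*B/o)
U(T, V) = 10/3 (U(T, V) = 2*10/6 = 2*10*(⅙) = 10/3)
U(21, A(-5))/((19 + 36)²) = 10/(3*((19 + 36)²)) = 10/(3*(55²)) = (10/3)/3025 = (10/3)*(1/3025) = 2/1815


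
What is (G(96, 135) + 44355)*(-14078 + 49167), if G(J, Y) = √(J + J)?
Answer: 1556372595 + 280712*√3 ≈ 1.5569e+9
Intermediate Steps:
G(J, Y) = √2*√J (G(J, Y) = √(2*J) = √2*√J)
(G(96, 135) + 44355)*(-14078 + 49167) = (√2*√96 + 44355)*(-14078 + 49167) = (√2*(4*√6) + 44355)*35089 = (8*√3 + 44355)*35089 = (44355 + 8*√3)*35089 = 1556372595 + 280712*√3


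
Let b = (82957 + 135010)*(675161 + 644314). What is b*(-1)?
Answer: -287602007325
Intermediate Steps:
b = 287602007325 (b = 217967*1319475 = 287602007325)
b*(-1) = 287602007325*(-1) = -287602007325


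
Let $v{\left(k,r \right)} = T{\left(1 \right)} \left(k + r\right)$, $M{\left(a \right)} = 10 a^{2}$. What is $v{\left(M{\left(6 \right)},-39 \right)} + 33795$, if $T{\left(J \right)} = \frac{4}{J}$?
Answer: $35079$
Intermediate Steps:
$v{\left(k,r \right)} = 4 k + 4 r$ ($v{\left(k,r \right)} = \frac{4}{1} \left(k + r\right) = 4 \cdot 1 \left(k + r\right) = 4 \left(k + r\right) = 4 k + 4 r$)
$v{\left(M{\left(6 \right)},-39 \right)} + 33795 = \left(4 \cdot 10 \cdot 6^{2} + 4 \left(-39\right)\right) + 33795 = \left(4 \cdot 10 \cdot 36 - 156\right) + 33795 = \left(4 \cdot 360 - 156\right) + 33795 = \left(1440 - 156\right) + 33795 = 1284 + 33795 = 35079$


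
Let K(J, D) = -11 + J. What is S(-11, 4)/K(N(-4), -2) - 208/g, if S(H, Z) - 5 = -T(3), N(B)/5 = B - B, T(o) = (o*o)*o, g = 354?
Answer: 250/177 ≈ 1.4124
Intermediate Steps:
T(o) = o³ (T(o) = o²*o = o³)
N(B) = 0 (N(B) = 5*(B - B) = 5*0 = 0)
S(H, Z) = -22 (S(H, Z) = 5 - 1*3³ = 5 - 1*27 = 5 - 27 = -22)
S(-11, 4)/K(N(-4), -2) - 208/g = -22/(-11 + 0) - 208/354 = -22/(-11) - 208*1/354 = -22*(-1/11) - 104/177 = 2 - 104/177 = 250/177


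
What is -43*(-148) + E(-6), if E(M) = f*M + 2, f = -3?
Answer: 6384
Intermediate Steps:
E(M) = 2 - 3*M (E(M) = -3*M + 2 = 2 - 3*M)
-43*(-148) + E(-6) = -43*(-148) + (2 - 3*(-6)) = 6364 + (2 + 18) = 6364 + 20 = 6384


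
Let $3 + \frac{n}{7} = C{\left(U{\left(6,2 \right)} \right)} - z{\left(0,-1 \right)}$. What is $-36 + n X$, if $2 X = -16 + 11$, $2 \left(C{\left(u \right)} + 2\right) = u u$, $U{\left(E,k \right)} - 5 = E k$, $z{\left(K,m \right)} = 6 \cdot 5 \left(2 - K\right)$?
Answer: $- \frac{5709}{4} \approx -1427.3$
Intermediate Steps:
$z{\left(K,m \right)} = 60 - 30 K$ ($z{\left(K,m \right)} = 30 \left(2 - K\right) = 60 - 30 K$)
$U{\left(E,k \right)} = 5 + E k$
$C{\left(u \right)} = -2 + \frac{u^{2}}{2}$ ($C{\left(u \right)} = -2 + \frac{u u}{2} = -2 + \frac{u^{2}}{2}$)
$X = - \frac{5}{2}$ ($X = \frac{-16 + 11}{2} = \frac{1}{2} \left(-5\right) = - \frac{5}{2} \approx -2.5$)
$n = \frac{1113}{2}$ ($n = -21 + 7 \left(\left(-2 + \frac{\left(5 + 6 \cdot 2\right)^{2}}{2}\right) - \left(60 - 0\right)\right) = -21 + 7 \left(\left(-2 + \frac{\left(5 + 12\right)^{2}}{2}\right) - \left(60 + 0\right)\right) = -21 + 7 \left(\left(-2 + \frac{17^{2}}{2}\right) - 60\right) = -21 + 7 \left(\left(-2 + \frac{1}{2} \cdot 289\right) - 60\right) = -21 + 7 \left(\left(-2 + \frac{289}{2}\right) - 60\right) = -21 + 7 \left(\frac{285}{2} - 60\right) = -21 + 7 \cdot \frac{165}{2} = -21 + \frac{1155}{2} = \frac{1113}{2} \approx 556.5$)
$-36 + n X = -36 + \frac{1113}{2} \left(- \frac{5}{2}\right) = -36 - \frac{5565}{4} = - \frac{5709}{4}$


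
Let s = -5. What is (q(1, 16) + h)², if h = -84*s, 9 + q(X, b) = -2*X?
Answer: 167281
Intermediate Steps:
q(X, b) = -9 - 2*X
h = 420 (h = -84*(-5) = 420)
(q(1, 16) + h)² = ((-9 - 2*1) + 420)² = ((-9 - 2) + 420)² = (-11 + 420)² = 409² = 167281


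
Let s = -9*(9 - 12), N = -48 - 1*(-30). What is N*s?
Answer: -486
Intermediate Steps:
N = -18 (N = -48 + 30 = -18)
s = 27 (s = -9*(-3) = 27)
N*s = -18*27 = -486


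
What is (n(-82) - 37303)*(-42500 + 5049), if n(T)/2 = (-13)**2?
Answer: 1384376215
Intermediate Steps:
n(T) = 338 (n(T) = 2*(-13)**2 = 2*169 = 338)
(n(-82) - 37303)*(-42500 + 5049) = (338 - 37303)*(-42500 + 5049) = -36965*(-37451) = 1384376215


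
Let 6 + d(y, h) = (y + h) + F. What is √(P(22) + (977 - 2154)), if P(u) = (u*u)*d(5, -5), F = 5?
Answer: I*√1661 ≈ 40.755*I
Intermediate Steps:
d(y, h) = -1 + h + y (d(y, h) = -6 + ((y + h) + 5) = -6 + ((h + y) + 5) = -6 + (5 + h + y) = -1 + h + y)
P(u) = -u² (P(u) = (u*u)*(-1 - 5 + 5) = u²*(-1) = -u²)
√(P(22) + (977 - 2154)) = √(-1*22² + (977 - 2154)) = √(-1*484 - 1177) = √(-484 - 1177) = √(-1661) = I*√1661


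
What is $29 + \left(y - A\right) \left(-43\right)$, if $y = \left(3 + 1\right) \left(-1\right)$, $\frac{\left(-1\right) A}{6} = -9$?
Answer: $2523$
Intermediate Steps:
$A = 54$ ($A = \left(-6\right) \left(-9\right) = 54$)
$y = -4$ ($y = 4 \left(-1\right) = -4$)
$29 + \left(y - A\right) \left(-43\right) = 29 + \left(-4 - 54\right) \left(-43\right) = 29 - -2494 = 29 + 2494 = 2523$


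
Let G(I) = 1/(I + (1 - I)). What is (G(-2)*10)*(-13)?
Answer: -130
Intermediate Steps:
G(I) = 1 (G(I) = 1/1 = 1)
(G(-2)*10)*(-13) = (1*10)*(-13) = 10*(-13) = -130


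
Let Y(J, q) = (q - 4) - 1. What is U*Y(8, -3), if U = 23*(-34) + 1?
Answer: 6248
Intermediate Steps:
Y(J, q) = -5 + q (Y(J, q) = (-4 + q) - 1 = -5 + q)
U = -781 (U = -782 + 1 = -781)
U*Y(8, -3) = -781*(-5 - 3) = -781*(-8) = 6248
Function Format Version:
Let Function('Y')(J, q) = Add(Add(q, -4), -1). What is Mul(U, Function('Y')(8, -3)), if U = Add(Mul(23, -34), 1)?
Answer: 6248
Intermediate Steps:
Function('Y')(J, q) = Add(-5, q) (Function('Y')(J, q) = Add(Add(-4, q), -1) = Add(-5, q))
U = -781 (U = Add(-782, 1) = -781)
Mul(U, Function('Y')(8, -3)) = Mul(-781, Add(-5, -3)) = Mul(-781, -8) = 6248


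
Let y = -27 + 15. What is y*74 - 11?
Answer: -899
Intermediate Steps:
y = -12
y*74 - 11 = -12*74 - 11 = -888 - 11 = -899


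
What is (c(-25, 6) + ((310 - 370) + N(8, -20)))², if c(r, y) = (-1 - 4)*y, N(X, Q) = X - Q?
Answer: 3844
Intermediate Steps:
c(r, y) = -5*y
(c(-25, 6) + ((310 - 370) + N(8, -20)))² = (-5*6 + ((310 - 370) + (8 - 1*(-20))))² = (-30 + (-60 + (8 + 20)))² = (-30 + (-60 + 28))² = (-30 - 32)² = (-62)² = 3844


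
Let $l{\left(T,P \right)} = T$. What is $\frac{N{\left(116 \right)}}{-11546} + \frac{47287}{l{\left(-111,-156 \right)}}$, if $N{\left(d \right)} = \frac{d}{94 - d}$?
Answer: $- \frac{3002863142}{7048833} \approx -426.01$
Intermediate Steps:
$\frac{N{\left(116 \right)}}{-11546} + \frac{47287}{l{\left(-111,-156 \right)}} = \frac{\left(-1\right) 116 \frac{1}{-94 + 116}}{-11546} + \frac{47287}{-111} = \left(-1\right) 116 \cdot \frac{1}{22} \left(- \frac{1}{11546}\right) + 47287 \left(- \frac{1}{111}\right) = \left(-1\right) 116 \cdot \frac{1}{22} \left(- \frac{1}{11546}\right) - \frac{47287}{111} = \left(- \frac{58}{11}\right) \left(- \frac{1}{11546}\right) - \frac{47287}{111} = \frac{29}{63503} - \frac{47287}{111} = - \frac{3002863142}{7048833}$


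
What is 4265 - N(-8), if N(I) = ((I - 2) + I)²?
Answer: 3941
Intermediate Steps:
N(I) = (-2 + 2*I)² (N(I) = ((-2 + I) + I)² = (-2 + 2*I)²)
4265 - N(-8) = 4265 - 4*(-1 - 8)² = 4265 - 4*(-9)² = 4265 - 4*81 = 4265 - 1*324 = 4265 - 324 = 3941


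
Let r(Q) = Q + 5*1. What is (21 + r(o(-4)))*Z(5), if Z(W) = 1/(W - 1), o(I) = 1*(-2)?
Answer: 6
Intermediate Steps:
o(I) = -2
Z(W) = 1/(-1 + W)
r(Q) = 5 + Q (r(Q) = Q + 5 = 5 + Q)
(21 + r(o(-4)))*Z(5) = (21 + (5 - 2))/(-1 + 5) = (21 + 3)/4 = 24*(¼) = 6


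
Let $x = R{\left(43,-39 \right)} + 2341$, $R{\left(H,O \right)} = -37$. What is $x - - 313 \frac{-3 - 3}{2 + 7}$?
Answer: $\frac{6286}{3} \approx 2095.3$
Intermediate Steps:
$x = 2304$ ($x = -37 + 2341 = 2304$)
$x - - 313 \frac{-3 - 3}{2 + 7} = 2304 - - 313 \frac{-3 - 3}{2 + 7} = 2304 - - 313 \left(- \frac{6}{9}\right) = 2304 - - 313 \left(\left(-6\right) \frac{1}{9}\right) = 2304 - \left(-313\right) \left(- \frac{2}{3}\right) = 2304 - \frac{626}{3} = \frac{6286}{3}$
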